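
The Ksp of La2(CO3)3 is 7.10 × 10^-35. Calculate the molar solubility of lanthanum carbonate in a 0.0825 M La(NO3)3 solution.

La2(CO3)3(s) ⇌ 2 La^3+ + 3 CO3^2-
Ksp = [La^3+]^2[CO3^2-]^3
Let s be the molar solubility in this solution. [La^3+] = 0.0825 + 2s ≈ 0.0825, [CO3^2-] = 3s (since La^3+ from La(NO3)3 dominates).
Ksp ≈ (0.0825)^2 × (3s)^3
s = 7.28 x 10^-12 M
Check: 2s = 1.5 x 10^-11 ≪ 0.0825, so the approximation is valid.

7.28e-12 M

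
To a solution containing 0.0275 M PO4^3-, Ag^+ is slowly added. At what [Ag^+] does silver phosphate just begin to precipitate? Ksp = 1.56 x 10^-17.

[Ag^+] = 8.28 × 10^-6 M

Ag3PO4(s) ⇌ 3 Ag^+ + PO4^3-
Ksp = [Ag^+]^3[PO4^3-]
Precipitation begins when Q = Ksp. With [PO4^3-] = 0.0275 M:
1.56 x 10^-17 = (0.0275) × [Ag^+]^3
[Ag^+] = (1.56 x 10^-17 / 2.75 × 10^-2)^(1/3) = 8.28 × 10^-6 M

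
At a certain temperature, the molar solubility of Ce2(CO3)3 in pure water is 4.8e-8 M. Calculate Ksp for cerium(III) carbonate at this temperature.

2.8e-35

Ce2(CO3)3(s) <=> 2 Ce^3+ + 3 CO3^2-
If s mol/L of Ce2(CO3)3 dissolves, [Ce^3+] = 2s and [CO3^2-] = 3s.
Ksp = [Ce^3+]^2[CO3^2-]^3
Substituting: Ksp = (2s)^2(3s)^3 = 108s^5
With s = 4.8 × 10^-8: Ksp = 2.8 × 10^-35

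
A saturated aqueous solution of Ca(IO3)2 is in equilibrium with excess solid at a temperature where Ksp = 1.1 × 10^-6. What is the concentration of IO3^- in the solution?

Ca(IO3)2(s) ⇌ Ca^2+ + 2 IO3^-
Ksp = [Ca^2+][IO3^-]^2
For each mole of Ca(IO3)2 that dissolves: [Ca^2+] = s, [IO3^-] = 2s.
So Ksp = s × (2s)^2 = 4s^3
s^3 = 1.1 × 10^-6 / 4, so s = 6.50 × 10^-3 M
[IO3^-] = 2s = 1.3 × 10^-2 M

0.013 M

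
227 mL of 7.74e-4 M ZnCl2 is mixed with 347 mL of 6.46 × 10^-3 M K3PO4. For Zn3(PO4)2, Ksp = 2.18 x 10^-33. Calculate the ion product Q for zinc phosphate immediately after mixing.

Total volume = 227 + 347 = 574 mL.
[Zn^2+] = 7.74 × 10^-4 × (227/574) = 3.061 × 10^-4 M
[PO4^3-] = 6.46 × 10^-3 × (347/574) = 3.905 x 10^-3 M
Zn3(PO4)2(s) <=> 3 Zn^2+ + 2 PO4^3-, so Q = [Zn^2+]^3[PO4^3-]^2
Q = (3.061 × 10^-4)^3(3.905 × 10^-3)^2 = 4.37 x 10^-16
Q > Ksp, so Zn3(PO4)2 will precipitate.

Q ≈ 4.37 × 10^-16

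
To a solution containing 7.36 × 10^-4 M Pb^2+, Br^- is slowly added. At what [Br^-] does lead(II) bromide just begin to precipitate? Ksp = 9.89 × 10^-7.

[Br^-] = 3.67e-2 M

PbBr2(s) ⇌ Pb^2+ + 2 Br^-
Ksp = [Pb^2+][Br^-]^2
Precipitation begins when Q = Ksp. With [Pb^2+] = 7.36 × 10^-4 M:
9.89 × 10^-7 = (7.36 × 10^-4) × [Br^-]^2
[Br^-] = (9.89 × 10^-7 / 7.36 x 10^-4)^(1/2) = 3.67 x 10^-2 M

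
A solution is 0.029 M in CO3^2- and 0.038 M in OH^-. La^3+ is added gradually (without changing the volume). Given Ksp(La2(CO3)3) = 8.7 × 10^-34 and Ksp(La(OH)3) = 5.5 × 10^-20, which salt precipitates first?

Each salt begins to precipitate when Q = Ksp, i.e. when [La^3+] reaches its threshold.
For La2(CO3)3: 8.7 × 10^-34 = (0.029)^3 × [La^3+]^2  ⇒  [La^3+] = 6.0 × 10^-15 M.
For La(OH)3: 5.5 × 10^-20 = (0.038)^3 × [La^3+]  ⇒  [La^3+] = 1.0 x 10^-15 M.
The salt with the lower threshold [La^3+] precipitates first: La(OH)3.

La(OH)3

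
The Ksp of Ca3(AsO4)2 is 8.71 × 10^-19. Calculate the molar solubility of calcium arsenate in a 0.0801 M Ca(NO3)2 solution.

s ≈ 2.06 × 10^-8 M

Ca3(AsO4)2(s) ⇌ 3 Ca^2+ + 2 AsO4^3-
Ksp = [Ca^2+]^3[AsO4^3-]^2
If s mol/L dissolves here, [Ca^2+] = 0.0801 + 3s ≈ 0.0801, [AsO4^3-] = 2s (since Ca^2+ from Ca(NO3)2 dominates).
Ksp ≈ (0.0801)^3 × (2s)^2
s = 2.06 x 10^-8 M
Check: 3s = 6.2 x 10^-8 ≪ 0.0801, so the approximation is valid.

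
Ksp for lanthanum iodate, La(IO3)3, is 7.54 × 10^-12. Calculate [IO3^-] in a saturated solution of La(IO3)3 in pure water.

La(IO3)3(s) ⇌ La^3+(aq) + 3 IO3^-(aq)
Ksp = [La^3+][IO3^-]^3
Let s = molar solubility. Then [La^3+] = s and [IO3^-] = 3s.
Ksp = s(3s)^3 = 27s^4
s = (7.54 × 10^-12 / 27)^(1/4) = 7.269 × 10^-4 M
[IO3^-] = 3s = 2.18 × 10^-3 M

2.18 × 10^-3 M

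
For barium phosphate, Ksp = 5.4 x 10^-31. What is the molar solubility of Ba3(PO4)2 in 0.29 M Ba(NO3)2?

s = 2.4 × 10^-15 M

Ba3(PO4)2(s) ⇌ 3 Ba^2+ + 2 PO4^3-
Ksp = [Ba^2+]^3[PO4^3-]^2
Let s = moles of Ba3(PO4)2 that dissolve per litre. [Ba^2+] = 0.29 + 3s ≈ 0.29, [PO4^3-] = 2s (Ksp is small, so little additional dissolves).
Ksp ≈ (0.29)^3 × (2s)^2
s = 2.4 × 10^-15 M
Check: 3s = 7.1 x 10^-15 ≪ 0.29, so the approximation is valid.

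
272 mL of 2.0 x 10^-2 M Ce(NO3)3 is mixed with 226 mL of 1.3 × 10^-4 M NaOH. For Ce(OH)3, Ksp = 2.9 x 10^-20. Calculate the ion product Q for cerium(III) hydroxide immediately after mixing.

Total volume = 272 + 226 = 498 mL.
[Ce^3+] = 2.0 × 10^-2 × (272/498) = 1.09 × 10^-2 M
[OH^-] = 1.3 x 10^-4 × (226/498) = 5.90 x 10^-5 M
Ce(OH)3(s) ⇌ Ce^3+ + 3 OH^-, so Q = [Ce^3+][OH^-]^3
Q = (1.09 × 10^-2)(5.90 × 10^-5)^3 = 2.2 × 10^-15
Q > Ksp, so Ce(OH)3 will precipitate.

2.2 × 10^-15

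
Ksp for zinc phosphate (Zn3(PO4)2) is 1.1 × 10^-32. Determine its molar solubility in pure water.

1.6e-7 M

Zn3(PO4)2(s) ⇌ 3 Zn^2+ + 2 PO4^3-
Ksp = [Zn^2+]^3[PO4^3-]^2
Let s = molar solubility. Then [Zn^2+] = 3s and [PO4^3-] = 2s.
Ksp = (3s)^3(2s)^2 = 108s^5
s = (1.1 × 10^-32 / 108)^(1/5) = 1.6 × 10^-7 M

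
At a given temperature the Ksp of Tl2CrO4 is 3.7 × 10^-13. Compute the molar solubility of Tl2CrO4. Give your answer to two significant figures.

s = 4.5 × 10^-5 M

Tl2CrO4(s) <=> 2 Tl^+ + CrO4^2-
Ksp = [Tl^+]^2[CrO4^2-]
For each mole of Tl2CrO4 that dissolves: [Tl^+] = 2s, [CrO4^2-] = s.
Substituting: Ksp = (2s)^2s = 4s^3
s = (3.7 × 10^-13 / 4)^(1/3) = 4.5 × 10^-5 M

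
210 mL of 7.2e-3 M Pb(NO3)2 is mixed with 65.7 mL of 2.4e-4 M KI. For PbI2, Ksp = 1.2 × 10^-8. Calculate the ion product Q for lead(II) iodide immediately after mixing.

Q ≈ 1.8 × 10^-11

Total volume = 210 + 65.7 = 275.7 mL.
[Pb^2+] = 7.2 × 10^-3 × (210/275.7) = 5.48 × 10^-3 M
[I^-] = 2.4 × 10^-4 × (65.7/275.7) = 5.72 × 10^-5 M
PbI2(s) ⇌ Pb^2+(aq) + 2 I^-(aq), so Q = [Pb^2+][I^-]^2
Q = (5.48 x 10^-3)(5.72 x 10^-5)^2 = 1.8 x 10^-11
Q < Ksp, so no precipitate of PbI2 forms.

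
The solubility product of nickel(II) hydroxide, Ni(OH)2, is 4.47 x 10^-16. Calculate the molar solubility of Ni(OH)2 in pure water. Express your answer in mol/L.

Ni(OH)2(s) ⇌ Ni^2+ + 2 OH^-
Ksp = [Ni^2+][OH^-]^2
Let s = molar solubility. Then [Ni^2+] = s and [OH^-] = 2s.
Ksp = s(2s)^2 = 4s^3
Solving, s = (4.47 x 10^-16/4)^(1/3) = 4.82 × 10^-6 M

s ≈ 4.82 x 10^-6 M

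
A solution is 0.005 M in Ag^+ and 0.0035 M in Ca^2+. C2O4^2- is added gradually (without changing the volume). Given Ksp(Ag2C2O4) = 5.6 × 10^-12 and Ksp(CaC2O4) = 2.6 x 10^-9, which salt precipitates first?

Precipitation of each salt starts when its ion product equals its Ksp.
For Ag2C2O4: 5.6 × 10^-12 = (0.005)^2 × [C2O4^2-]  ⇒  [C2O4^2-] = 2.2 × 10^-7 M.
For CaC2O4: 2.6 x 10^-9 = 0.0035 × [C2O4^2-]  ⇒  [C2O4^2-] = 7.4 × 10^-7 M.
The salt with the lower threshold [C2O4^2-] precipitates first: Ag2C2O4.

Ag2C2O4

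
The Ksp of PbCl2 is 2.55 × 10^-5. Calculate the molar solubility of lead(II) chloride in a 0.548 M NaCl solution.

PbCl2(s) ⇌ Pb^2+ + 2 Cl^-
Ksp = [Pb^2+][Cl^-]^2
Let s be the molar solubility in this solution. [Pb^2+] = s, [Cl^-] = 0.548 + 2s ≈ 0.548 (Ksp is small, so little additional dissolves).
Ksp ≈ s × (0.548)^2
s = 8.49 x 10^-5 M
Check: 2s = 1.7 × 10^-4 ≪ 0.548, so the approximation is valid.

8.49 × 10^-5 M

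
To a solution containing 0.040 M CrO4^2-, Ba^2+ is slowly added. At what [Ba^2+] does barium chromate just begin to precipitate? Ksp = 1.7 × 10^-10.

[Ba^2+] = 4.3 × 10^-9 M

BaCrO4(s) <=> Ba^2+(aq) + CrO4^2-(aq)
Ksp = [Ba^2+][CrO4^2-]
Precipitation begins when Q = Ksp. With [CrO4^2-] = 0.040 M:
1.7 × 10^-10 = (0.040) × [Ba^2+]
[Ba^2+] = (1.7 × 10^-10 / 4.0 × 10^-2) = 4.3 × 10^-9 M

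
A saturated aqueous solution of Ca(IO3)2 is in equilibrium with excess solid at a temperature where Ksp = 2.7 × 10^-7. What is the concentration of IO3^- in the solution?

[IO3^-] ≈ 8.1e-3 M

Ca(IO3)2(s) <=> Ca^2+(aq) + 2 IO3^-(aq)
Ksp = [Ca^2+][IO3^-]^2
If s mol/L of Ca(IO3)2 dissolves, [Ca^2+] = s and [IO3^-] = 2s.
So Ksp = s × (2s)^2 = 4s^3
s^3 = 2.7 × 10^-7 / 4, so s = 4.07 x 10^-3 M
[IO3^-] = 2s = 8.1 × 10^-3 M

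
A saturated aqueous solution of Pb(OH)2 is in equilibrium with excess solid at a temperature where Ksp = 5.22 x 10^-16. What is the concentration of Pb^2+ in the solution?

[Pb^2+] ≈ 5.07 x 10^-6 M

Pb(OH)2(s) <=> Pb^2+(aq) + 2 OH^-(aq)
Ksp = [Pb^2+][OH^-]^2
If s mol/L of Pb(OH)2 dissolves, [Pb^2+] = s and [OH^-] = 2s.
So Ksp = s × (2s)^2 = 4s^3
s = (5.22 x 10^-16 / 4)^(1/3) = 5.072 x 10^-6 M
[Pb^2+] = s = 5.07 × 10^-6 M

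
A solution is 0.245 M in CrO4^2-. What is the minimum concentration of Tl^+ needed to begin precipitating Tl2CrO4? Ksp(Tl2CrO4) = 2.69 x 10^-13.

Tl2CrO4(s) <=> 2 Tl^+(aq) + CrO4^2-(aq)
Ksp = [Tl^+]^2[CrO4^2-]
Precipitation begins when Q = Ksp. With [CrO4^2-] = 0.245 M:
2.69 x 10^-13 = (0.245) × [Tl^+]^2
[Tl^+] = (2.69 x 10^-13 / 2.45 × 10^-1)^(1/2) = 1.05 × 10^-6 M

[Tl^+] = 1.05 × 10^-6 M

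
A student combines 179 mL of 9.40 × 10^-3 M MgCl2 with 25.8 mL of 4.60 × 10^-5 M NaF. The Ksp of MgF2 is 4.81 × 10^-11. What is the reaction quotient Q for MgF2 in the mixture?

Q ≈ 2.76 × 10^-13

Total volume = 179 + 25.8 = 204.8 mL.
[Mg^2+] = 9.40 × 10^-3 × (179/204.8) = 8.216 × 10^-3 M
[F^-] = 4.60 x 10^-5 × (25.8/204.8) = 5.795 × 10^-6 M
MgF2(s) ⇌ Mg^2+(aq) + 2 F^-(aq), so Q = [Mg^2+][F^-]^2
Q = (8.216 x 10^-3)(5.795 x 10^-6)^2 = 2.76 × 10^-13
Q < Ksp, so no precipitate of MgF2 forms.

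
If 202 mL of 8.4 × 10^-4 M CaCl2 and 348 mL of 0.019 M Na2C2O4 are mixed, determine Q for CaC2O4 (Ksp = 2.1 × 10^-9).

Total volume = 202 + 348 = 550 mL.
[Ca^2+] = 8.4 × 10^-4 × (202/550) = 3.09 × 10^-4 M
[C2O4^2-] = 1.9 x 10^-2 × (348/550) = 1.20 x 10^-2 M
CaC2O4(s) ⇌ Ca^2+ + C2O4^2-, so Q = [Ca^2+][C2O4^2-]
Q = (3.09 × 10^-4)(1.20 × 10^-2) = 3.7 x 10^-6
Q > Ksp, so CaC2O4 will precipitate.

Q = 3.7 x 10^-6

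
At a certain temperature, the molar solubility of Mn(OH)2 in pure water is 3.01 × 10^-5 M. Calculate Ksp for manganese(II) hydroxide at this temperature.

Mn(OH)2(s) <=> Mn^2+ + 2 OH^-
With molar solubility s: [Mn^2+] = s, [OH^-] = 2s.
Ksp = [Mn^2+][OH^-]^2
Ksp = s(2s)^2 = 4s^3
With s = 3.01 x 10^-5: Ksp = 1.09 × 10^-13

Ksp ≈ 1.09e-13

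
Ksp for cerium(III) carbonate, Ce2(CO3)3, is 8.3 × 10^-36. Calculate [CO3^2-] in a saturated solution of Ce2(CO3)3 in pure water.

Ce2(CO3)3(s) <=> 2 Ce^3+(aq) + 3 CO3^2-(aq)
Ksp = [Ce^3+]^2[CO3^2-]^3
With molar solubility s: [Ce^3+] = 2s, [CO3^2-] = 3s.
So Ksp = (2s)^2 × (3s)^3 = 108s^5
s^5 = 8.3 × 10^-36 / 108, so s = 3.78 x 10^-8 M
[CO3^2-] = 3s = 1.1 × 10^-7 M

[CO3^2-] ≈ 1.1 × 10^-7 M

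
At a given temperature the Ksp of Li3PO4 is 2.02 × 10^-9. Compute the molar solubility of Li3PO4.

s ≈ 2.94e-3 M

Li3PO4(s) ⇌ 3 Li^+(aq) + PO4^3-(aq)
Ksp = [Li^+]^3[PO4^3-]
Let s = molar solubility. Then [Li^+] = 3s and [PO4^3-] = s.
Ksp = (3s)^3s = 27s^4
s^4 = 2.02 × 10^-9 / 27, so s = 2.94 × 10^-3 M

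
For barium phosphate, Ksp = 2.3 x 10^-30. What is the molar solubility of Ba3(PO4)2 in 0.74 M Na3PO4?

5.4 × 10^-11 M

Ba3(PO4)2(s) ⇌ 3 Ba^2+(aq) + 2 PO4^3-(aq)
Ksp = [Ba^2+]^3[PO4^3-]^2
Let s be the molar solubility in this solution. [Ba^2+] = 3s, [PO4^3-] = 0.74 + 2s ≈ 0.74 (since PO4^3- from Na3PO4 dominates).
Ksp ≈ (3s)^3 × (0.74)^2
s = 5.4 x 10^-11 M
Check: 2s = 1.1 x 10^-10 ≪ 0.74, so the approximation is valid.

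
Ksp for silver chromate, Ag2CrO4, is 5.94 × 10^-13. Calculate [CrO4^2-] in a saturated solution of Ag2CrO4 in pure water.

5.30 × 10^-5 M

Ag2CrO4(s) ⇌ 2 Ag^+ + CrO4^2-
Ksp = [Ag^+]^2[CrO4^2-]
For each mole of Ag2CrO4 that dissolves: [Ag^+] = 2s, [CrO4^2-] = s.
Substituting: Ksp = (2s)^2s = 4s^3
s^3 = 5.94 × 10^-13 / 4, so s = 5.296 x 10^-5 M
[CrO4^2-] = s = 5.30 × 10^-5 M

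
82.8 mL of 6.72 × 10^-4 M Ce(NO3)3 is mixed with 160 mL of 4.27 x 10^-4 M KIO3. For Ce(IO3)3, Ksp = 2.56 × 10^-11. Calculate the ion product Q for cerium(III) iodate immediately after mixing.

Q ≈ 5.11e-15

Total volume = 82.8 + 160 = 242.8 mL.
[Ce^3+] = 6.72 × 10^-4 × (82.8/242.8) = 2.292 × 10^-4 M
[IO3^-] = 4.27 × 10^-4 × (160/242.8) = 2.814 x 10^-4 M
Ce(IO3)3(s) ⇌ Ce^3+(aq) + 3 IO3^-(aq), so Q = [Ce^3+][IO3^-]^3
Q = (2.292 x 10^-4)(2.814 × 10^-4)^3 = 5.11 × 10^-15
Q < Ksp, so no precipitate of Ce(IO3)3 forms.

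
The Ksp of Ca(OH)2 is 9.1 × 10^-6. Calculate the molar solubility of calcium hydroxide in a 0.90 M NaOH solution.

Ca(OH)2(s) <=> Ca^2+ + 2 OH^-
Ksp = [Ca^2+][OH^-]^2
If s mol/L dissolves here, [Ca^2+] = s, [OH^-] = 0.90 + 2s ≈ 0.90 (Ksp is small, so little additional dissolves).
Ksp ≈ s × (0.90)^2
s = 1.1 × 10^-5 M
Check: 2s = 2.2 x 10^-5 ≪ 0.90, so the approximation is valid.

s = 1.1e-5 M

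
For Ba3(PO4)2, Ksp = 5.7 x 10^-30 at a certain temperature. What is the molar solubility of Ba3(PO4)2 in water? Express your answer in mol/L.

s = 5.6e-7 M

Ba3(PO4)2(s) <=> 3 Ba^2+ + 2 PO4^3-
Ksp = [Ba^2+]^3[PO4^3-]^2
With molar solubility s: [Ba^2+] = 3s, [PO4^3-] = 2s.
Ksp = (3s)^3(2s)^2 = 108s^5
Solving, s = (5.7 x 10^-30/108)^(1/5) = 5.6 × 10^-7 M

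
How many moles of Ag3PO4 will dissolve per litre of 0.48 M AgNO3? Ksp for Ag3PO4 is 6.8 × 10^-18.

Ag3PO4(s) ⇌ 3 Ag^+ + PO4^3-
Ksp = [Ag^+]^3[PO4^3-]
Let s = moles of Ag3PO4 that dissolve per litre. [Ag^+] = 0.48 + 3s ≈ 0.48, [PO4^3-] = s (Ksp is small, so little additional dissolves).
Ksp ≈ (0.48)^3 × s
s = 6.1 × 10^-17 M
Check: 3s = 1.8 × 10^-16 ≪ 0.48, so the approximation is valid.

s ≈ 6.1e-17 M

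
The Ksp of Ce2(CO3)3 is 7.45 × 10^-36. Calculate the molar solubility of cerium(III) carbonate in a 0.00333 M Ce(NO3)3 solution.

s ≈ 2.92 × 10^-11 M

Ce2(CO3)3(s) ⇌ 2 Ce^3+(aq) + 3 CO3^2-(aq)
Ksp = [Ce^3+]^2[CO3^2-]^3
Let s be the molar solubility in this solution. [Ce^3+] = 0.00333 + 2s ≈ 0.00333, [CO3^2-] = 3s (common-ion effect: Ce^3+ is already 0.00333 M).
Ksp ≈ (0.00333)^2 × (3s)^3
s = 2.92 x 10^-11 M
Check: 2s = 5.8 × 10^-11 ≪ 0.00333, so the approximation is valid.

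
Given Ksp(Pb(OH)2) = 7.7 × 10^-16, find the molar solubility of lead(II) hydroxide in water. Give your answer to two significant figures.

s = 5.8e-6 M

Pb(OH)2(s) ⇌ Pb^2+ + 2 OH^-
Ksp = [Pb^2+][OH^-]^2
If s mol/L of Pb(OH)2 dissolves, [Pb^2+] = s and [OH^-] = 2s.
Ksp = s(2s)^2 = 4s^3
s = (7.7 × 10^-16 / 4)^(1/3) = 5.8 × 10^-6 M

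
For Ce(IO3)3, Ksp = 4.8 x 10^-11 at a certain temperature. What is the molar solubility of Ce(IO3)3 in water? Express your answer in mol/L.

Ce(IO3)3(s) ⇌ Ce^3+(aq) + 3 IO3^-(aq)
Ksp = [Ce^3+][IO3^-]^3
Let s = molar solubility. Then [Ce^3+] = s and [IO3^-] = 3s.
So Ksp = s × (3s)^3 = 27s^4
s = (4.8 x 10^-11 / 27)^(1/4) = 1.2 x 10^-3 M

s ≈ 1.2e-3 M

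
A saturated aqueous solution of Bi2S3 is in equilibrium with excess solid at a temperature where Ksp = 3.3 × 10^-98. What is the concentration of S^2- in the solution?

3.8e-20 M

Bi2S3(s) ⇌ 2 Bi^3+ + 3 S^2-
Ksp = [Bi^3+]^2[S^2-]^3
If s mol/L of Bi2S3 dissolves, [Bi^3+] = 2s and [S^2-] = 3s.
Ksp = (2s)^2(3s)^3 = 108s^5
Solving, s = (3.3 × 10^-98/108)^(1/5) = 1.25 × 10^-20 M
[S^2-] = 3s = 3.8 × 10^-20 M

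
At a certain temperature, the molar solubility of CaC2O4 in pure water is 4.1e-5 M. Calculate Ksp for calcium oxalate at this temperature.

CaC2O4(s) ⇌ Ca^2+(aq) + C2O4^2-(aq)
For each mole of CaC2O4 that dissolves: [Ca^2+] = s, [C2O4^2-] = s.
Ksp = [Ca^2+][C2O4^2-]
Ksp = s^2
With s = 4.1 × 10^-5: Ksp = 1.7 × 10^-9

1.7 × 10^-9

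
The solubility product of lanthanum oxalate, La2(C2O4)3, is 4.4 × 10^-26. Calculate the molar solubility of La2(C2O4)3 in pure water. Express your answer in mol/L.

La2(C2O4)3(s) ⇌ 2 La^3+(aq) + 3 C2O4^2-(aq)
Ksp = [La^3+]^2[C2O4^2-]^3
For each mole of La2(C2O4)3 that dissolves: [La^3+] = 2s, [C2O4^2-] = 3s.
Substituting: Ksp = (2s)^2(3s)^3 = 108s^5
Solving, s = (4.4 × 10^-26/108)^(1/5) = 3.3 × 10^-6 M

3.3 × 10^-6 M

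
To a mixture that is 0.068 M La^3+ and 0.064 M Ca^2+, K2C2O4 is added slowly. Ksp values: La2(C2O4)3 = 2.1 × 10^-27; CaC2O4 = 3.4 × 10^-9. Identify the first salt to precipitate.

Each salt begins to precipitate when Q = Ksp, i.e. when [C2O4^2-] reaches its threshold.
For La2(C2O4)3: 2.1 × 10^-27 = (0.068)^2 × [C2O4^2-]^3  ⇒  [C2O4^2-] = 7.7 x 10^-9 M.
For CaC2O4: 3.4 × 10^-9 = 0.064 × [C2O4^2-]  ⇒  [C2O4^2-] = 5.3 × 10^-8 M.
The salt with the lower threshold [C2O4^2-] precipitates first: La2(C2O4)3.

La2(C2O4)3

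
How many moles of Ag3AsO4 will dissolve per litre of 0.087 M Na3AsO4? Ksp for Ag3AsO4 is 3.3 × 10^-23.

Ag3AsO4(s) <=> 3 Ag^+(aq) + AsO4^3-(aq)
Ksp = [Ag^+]^3[AsO4^3-]
Let s be the molar solubility in this solution. [Ag^+] = 3s, [AsO4^3-] = 0.087 + s ≈ 0.087 (common-ion effect: AsO4^3- is already 0.087 M).
Ksp ≈ (3s)^3 × 0.087
s = 2.4 x 10^-8 M
Check: s = 2.4 × 10^-8 ≪ 0.087, so the approximation is valid.

s = 2.4e-8 M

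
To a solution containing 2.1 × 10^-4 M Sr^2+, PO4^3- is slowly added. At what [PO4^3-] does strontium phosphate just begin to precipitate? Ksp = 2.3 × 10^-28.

[PO4^3-] ≈ 5.0 x 10^-9 M

Sr3(PO4)2(s) ⇌ 3 Sr^2+ + 2 PO4^3-
Ksp = [Sr^2+]^3[PO4^3-]^2
Precipitation begins when Q = Ksp. With [Sr^2+] = 2.1 × 10^-4 M:
2.3 × 10^-28 = (2.1 × 10^-4)^3 × [PO4^3-]^2
[PO4^3-] = (2.3 × 10^-28 / 9.26 x 10^-12)^(1/2) = 5.0 × 10^-9 M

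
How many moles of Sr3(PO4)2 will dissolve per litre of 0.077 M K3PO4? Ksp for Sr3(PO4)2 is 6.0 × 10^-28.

Sr3(PO4)2(s) ⇌ 3 Sr^2+ + 2 PO4^3-
Ksp = [Sr^2+]^3[PO4^3-]^2
If s mol/L dissolves here, [Sr^2+] = 3s, [PO4^3-] = 0.077 + 2s ≈ 0.077 (Ksp is small, so little additional dissolves).
Ksp ≈ (3s)^3 × (0.077)^2
s = 1.6 x 10^-9 M
Check: 2s = 3.1 × 10^-9 ≪ 0.077, so the approximation is valid.

s = 1.6e-9 M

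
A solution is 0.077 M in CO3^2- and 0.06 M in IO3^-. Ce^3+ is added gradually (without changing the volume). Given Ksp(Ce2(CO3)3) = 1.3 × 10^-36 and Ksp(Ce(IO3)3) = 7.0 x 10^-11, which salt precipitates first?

Ce2(CO3)3

Each salt begins to precipitate when Q = Ksp, i.e. when [Ce^3+] reaches its threshold.
For Ce2(CO3)3: 1.3 × 10^-36 = (0.077)^3 × [Ce^3+]^2  ⇒  [Ce^3+] = 5.3 x 10^-17 M.
For Ce(IO3)3: 7.0 x 10^-11 = (0.06)^3 × [Ce^3+]  ⇒  [Ce^3+] = 3.2 x 10^-7 M.
The salt with the lower threshold [Ce^3+] precipitates first: Ce2(CO3)3.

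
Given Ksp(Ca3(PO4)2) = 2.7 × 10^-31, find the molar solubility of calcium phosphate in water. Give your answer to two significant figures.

Ca3(PO4)2(s) ⇌ 3 Ca^2+(aq) + 2 PO4^3-(aq)
Ksp = [Ca^2+]^3[PO4^3-]^2
With molar solubility s: [Ca^2+] = 3s, [PO4^3-] = 2s.
Substituting: Ksp = (3s)^3(2s)^2 = 108s^5
s = (2.7 × 10^-31 / 108)^(1/5) = 3.0 × 10^-7 M

3.0 × 10^-7 M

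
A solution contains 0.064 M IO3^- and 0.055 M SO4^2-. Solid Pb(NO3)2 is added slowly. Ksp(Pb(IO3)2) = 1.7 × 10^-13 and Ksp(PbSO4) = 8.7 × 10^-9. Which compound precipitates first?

Pb(IO3)2

Each salt begins to precipitate when Q = Ksp, i.e. when [Pb^2+] reaches its threshold.
For Pb(IO3)2: 1.7 × 10^-13 = (0.064)^2 × [Pb^2+]  ⇒  [Pb^2+] = 4.2 × 10^-11 M.
For PbSO4: 8.7 × 10^-9 = 0.055 × [Pb^2+]  ⇒  [Pb^2+] = 1.6 x 10^-7 M.
The salt with the lower threshold [Pb^2+] precipitates first: Pb(IO3)2.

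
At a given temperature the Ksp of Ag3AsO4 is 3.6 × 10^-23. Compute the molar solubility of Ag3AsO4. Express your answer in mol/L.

s ≈ 1.1 × 10^-6 M

Ag3AsO4(s) <=> 3 Ag^+(aq) + AsO4^3-(aq)
Ksp = [Ag^+]^3[AsO4^3-]
For each mole of Ag3AsO4 that dissolves: [Ag^+] = 3s, [AsO4^3-] = s.
So Ksp = (3s)^3 × s = 27s^4
s = (3.6 × 10^-23 / 27)^(1/4) = 1.1 x 10^-6 M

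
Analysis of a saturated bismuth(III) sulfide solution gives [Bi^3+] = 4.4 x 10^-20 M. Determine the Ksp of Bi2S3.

Ksp = 5.6e-97

Bi2S3(s) ⇌ 2 Bi^3+(aq) + 3 S^2-(aq)
Stoichiometry gives [S^2-] = (3/2)[Bi^3+] = 6.60 × 10^-20 M.
Ksp = [Bi^3+]^2[S^2-]^3
Ksp = (4.4 x 10^-20)^2 × (6.60 × 10^-20)^3 = 5.6 × 10^-97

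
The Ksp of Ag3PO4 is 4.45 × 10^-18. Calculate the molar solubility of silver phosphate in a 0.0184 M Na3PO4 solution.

Ag3PO4(s) <=> 3 Ag^+(aq) + PO4^3-(aq)
Ksp = [Ag^+]^3[PO4^3-]
Let s = moles of Ag3PO4 that dissolve per litre. [Ag^+] = 3s, [PO4^3-] = 0.0184 + s ≈ 0.0184 (common-ion effect: PO4^3- is already 0.0184 M).
Ksp ≈ (3s)^3 × 0.0184
s = 2.08 × 10^-6 M
Check: s = 2.1 x 10^-6 ≪ 0.0184, so the approximation is valid.

s ≈ 2.08 × 10^-6 M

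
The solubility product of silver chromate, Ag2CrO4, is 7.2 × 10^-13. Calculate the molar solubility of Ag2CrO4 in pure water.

s = 5.6 x 10^-5 M

Ag2CrO4(s) <=> 2 Ag^+(aq) + CrO4^2-(aq)
Ksp = [Ag^+]^2[CrO4^2-]
If s mol/L of Ag2CrO4 dissolves, [Ag^+] = 2s and [CrO4^2-] = s.
Substituting: Ksp = (2s)^2s = 4s^3
s = (7.2 × 10^-13 / 4)^(1/3) = 5.6 x 10^-5 M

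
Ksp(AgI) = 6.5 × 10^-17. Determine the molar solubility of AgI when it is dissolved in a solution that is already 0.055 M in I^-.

AgI(s) ⇌ Ag^+ + I^-
Ksp = [Ag^+][I^-]
If s mol/L dissolves here, [Ag^+] = s, [I^-] = 0.055 + s ≈ 0.055 (Ksp is small, so little additional dissolves).
Ksp ≈ s × 0.055
s = 1.2 × 10^-15 M
Check: s = 1.2 × 10^-15 ≪ 0.055, so the approximation is valid.

s ≈ 1.2 x 10^-15 M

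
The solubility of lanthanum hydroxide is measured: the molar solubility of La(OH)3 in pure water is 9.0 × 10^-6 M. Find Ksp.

1.8 × 10^-19

La(OH)3(s) ⇌ La^3+ + 3 OH^-
Let s = molar solubility. Then [La^3+] = s and [OH^-] = 3s.
Ksp = [La^3+][OH^-]^3
Ksp = s(3s)^3 = 27s^4
With s = 9.0 × 10^-6: Ksp = 1.8 x 10^-19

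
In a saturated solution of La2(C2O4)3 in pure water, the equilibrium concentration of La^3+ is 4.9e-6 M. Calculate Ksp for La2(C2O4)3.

Ksp ≈ 9.5 × 10^-27

La2(C2O4)3(s) ⇌ 2 La^3+(aq) + 3 C2O4^2-(aq)
Stoichiometry gives [C2O4^2-] = (3/2)[La^3+] = 7.35 × 10^-6 M.
Ksp = [La^3+]^2[C2O4^2-]^3
Ksp = (4.9 x 10^-6)^2 × (7.35 x 10^-6)^3 = 9.5 × 10^-27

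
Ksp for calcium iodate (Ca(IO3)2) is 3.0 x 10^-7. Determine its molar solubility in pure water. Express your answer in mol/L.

4.2 × 10^-3 M

Ca(IO3)2(s) ⇌ Ca^2+(aq) + 2 IO3^-(aq)
Ksp = [Ca^2+][IO3^-]^2
Let s = molar solubility. Then [Ca^2+] = s and [IO3^-] = 2s.
So Ksp = s × (2s)^2 = 4s^3
Solving, s = (3.0 x 10^-7/4)^(1/3) = 4.2 x 10^-3 M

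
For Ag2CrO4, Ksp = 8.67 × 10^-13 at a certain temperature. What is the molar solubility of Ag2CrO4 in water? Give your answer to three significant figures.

Ag2CrO4(s) <=> 2 Ag^+(aq) + CrO4^2-(aq)
Ksp = [Ag^+]^2[CrO4^2-]
If s mol/L of Ag2CrO4 dissolves, [Ag^+] = 2s and [CrO4^2-] = s.
Substituting: Ksp = (2s)^2s = 4s^3
s = (8.67 × 10^-13 / 4)^(1/3) = 6.01 × 10^-5 M

s = 6.01 × 10^-5 M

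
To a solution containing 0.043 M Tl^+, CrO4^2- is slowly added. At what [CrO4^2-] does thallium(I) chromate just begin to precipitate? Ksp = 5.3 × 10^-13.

Tl2CrO4(s) ⇌ 2 Tl^+(aq) + CrO4^2-(aq)
Ksp = [Tl^+]^2[CrO4^2-]
Precipitation begins when Q = Ksp. With [Tl^+] = 0.043 M:
5.3 × 10^-13 = (0.043)^2 × [CrO4^2-]
[CrO4^2-] = (5.3 × 10^-13 / 1.85 × 10^-3) = 2.9 × 10^-10 M

[CrO4^2-] ≈ 2.9 x 10^-10 M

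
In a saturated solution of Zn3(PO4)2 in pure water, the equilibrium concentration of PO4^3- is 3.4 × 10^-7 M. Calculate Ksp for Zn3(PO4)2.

Zn3(PO4)2(s) ⇌ 3 Zn^2+ + 2 PO4^3-
Stoichiometry gives [Zn^2+] = (3/2)[PO4^3-] = 5.10 x 10^-7 M.
Ksp = [Zn^2+]^3[PO4^3-]^2
Ksp = (5.10 × 10^-7)^3 × (3.4 × 10^-7)^2 = 1.5 × 10^-32

Ksp = 1.5e-32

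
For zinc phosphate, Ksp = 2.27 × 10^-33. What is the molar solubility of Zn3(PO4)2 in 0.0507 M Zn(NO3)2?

Zn3(PO4)2(s) <=> 3 Zn^2+(aq) + 2 PO4^3-(aq)
Ksp = [Zn^2+]^3[PO4^3-]^2
If s mol/L dissolves here, [Zn^2+] = 0.0507 + 3s ≈ 0.0507, [PO4^3-] = 2s (since Zn^2+ from Zn(NO3)2 dominates).
Ksp ≈ (0.0507)^3 × (2s)^2
s = 2.09 × 10^-15 M
Check: 3s = 6.3 × 10^-15 ≪ 0.0507, so the approximation is valid.

s = 2.09 x 10^-15 M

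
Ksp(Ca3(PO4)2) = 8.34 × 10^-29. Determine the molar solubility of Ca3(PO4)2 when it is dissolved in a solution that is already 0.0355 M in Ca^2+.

s ≈ 6.83 × 10^-13 M

Ca3(PO4)2(s) ⇌ 3 Ca^2+ + 2 PO4^3-
Ksp = [Ca^2+]^3[PO4^3-]^2
Let s = moles of Ca3(PO4)2 that dissolve per litre. [Ca^2+] = 0.0355 + 3s ≈ 0.0355, [PO4^3-] = 2s (since the Ca^2+ already present dominates).
Ksp ≈ (0.0355)^3 × (2s)^2
s = 6.83 × 10^-13 M
Check: 3s = 2.0 × 10^-12 ≪ 0.0355, so the approximation is valid.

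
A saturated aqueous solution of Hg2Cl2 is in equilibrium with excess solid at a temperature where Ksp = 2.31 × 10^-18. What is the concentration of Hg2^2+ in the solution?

Hg2Cl2(s) ⇌ Hg2^2+(aq) + 2 Cl^-(aq)
Ksp = [Hg2^2+][Cl^-]^2
Let s = molar solubility. Then [Hg2^2+] = s and [Cl^-] = 2s.
Substituting: Ksp = s(2s)^2 = 4s^3
Solving, s = (2.31 × 10^-18/4)^(1/3) = 8.328 × 10^-7 M
[Hg2^2+] = s = 8.33 × 10^-7 M

[Hg2^2+] ≈ 8.33 x 10^-7 M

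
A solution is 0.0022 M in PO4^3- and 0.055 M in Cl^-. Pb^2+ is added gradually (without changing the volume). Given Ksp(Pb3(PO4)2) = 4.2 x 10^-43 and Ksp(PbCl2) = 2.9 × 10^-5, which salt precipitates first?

Precipitation of each salt starts when its ion product equals its Ksp.
For Pb3(PO4)2: 4.2 x 10^-43 = (0.0022)^2 × [Pb^2+]^3  ⇒  [Pb^2+] = 4.4 x 10^-13 M.
For PbCl2: 2.9 × 10^-5 = (0.055)^2 × [Pb^2+]  ⇒  [Pb^2+] = 9.6 × 10^-3 M.
The salt with the lower threshold [Pb^2+] precipitates first: Pb3(PO4)2.

Pb3(PO4)2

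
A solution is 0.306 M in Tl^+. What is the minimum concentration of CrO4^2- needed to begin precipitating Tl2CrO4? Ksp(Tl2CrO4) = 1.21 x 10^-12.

Tl2CrO4(s) ⇌ 2 Tl^+(aq) + CrO4^2-(aq)
Ksp = [Tl^+]^2[CrO4^2-]
Precipitation begins when Q = Ksp. With [Tl^+] = 0.306 M:
1.21 x 10^-12 = (0.306)^2 × [CrO4^2-]
[CrO4^2-] = (1.21 x 10^-12 / 9.364 × 10^-2) = 1.29 × 10^-11 M

[CrO4^2-] ≈ 1.29 × 10^-11 M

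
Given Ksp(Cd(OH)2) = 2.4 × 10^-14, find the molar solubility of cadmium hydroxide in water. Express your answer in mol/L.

Cd(OH)2(s) ⇌ Cd^2+(aq) + 2 OH^-(aq)
Ksp = [Cd^2+][OH^-]^2
If s mol/L of Cd(OH)2 dissolves, [Cd^2+] = s and [OH^-] = 2s.
So Ksp = s × (2s)^2 = 4s^3
s^3 = 2.4 × 10^-14 / 4, so s = 1.8 × 10^-5 M

s ≈ 1.8e-5 M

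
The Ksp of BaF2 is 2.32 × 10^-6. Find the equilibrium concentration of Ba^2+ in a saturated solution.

BaF2(s) ⇌ Ba^2+(aq) + 2 F^-(aq)
Ksp = [Ba^2+][F^-]^2
For each mole of BaF2 that dissolves: [Ba^2+] = s, [F^-] = 2s.
Ksp = s(2s)^2 = 4s^3
Solving, s = (2.32 × 10^-6/4)^(1/3) = 8.340 × 10^-3 M
[Ba^2+] = s = 8.34 x 10^-3 M

8.34 x 10^-3 M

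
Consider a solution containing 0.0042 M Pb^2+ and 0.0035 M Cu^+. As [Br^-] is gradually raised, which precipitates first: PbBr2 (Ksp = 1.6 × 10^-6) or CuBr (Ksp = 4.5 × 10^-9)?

Precipitation of each salt starts when its ion product equals its Ksp.
For PbBr2: 1.6 × 10^-6 = 0.0042 × [Br^-]^2  ⇒  [Br^-] = 2.0 x 10^-2 M.
For CuBr: 4.5 × 10^-9 = 0.0035 × [Br^-]  ⇒  [Br^-] = 1.3 x 10^-6 M.
The salt with the lower threshold [Br^-] precipitates first: CuBr.

CuBr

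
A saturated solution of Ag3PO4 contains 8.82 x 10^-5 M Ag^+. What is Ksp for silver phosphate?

Ag3PO4(s) <=> 3 Ag^+(aq) + PO4^3-(aq)
Stoichiometry gives [PO4^3-] = (1/3)[Ag^+] = 2.940 x 10^-5 M.
Ksp = [Ag^+]^3[PO4^3-]
Ksp = (8.82 x 10^-5)^3 × 2.940 × 10^-5 = 2.02 × 10^-17

Ksp ≈ 2.02 x 10^-17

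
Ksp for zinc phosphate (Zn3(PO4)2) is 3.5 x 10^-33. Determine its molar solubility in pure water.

1.3 × 10^-7 M

Zn3(PO4)2(s) <=> 3 Zn^2+ + 2 PO4^3-
Ksp = [Zn^2+]^3[PO4^3-]^2
Let s = molar solubility. Then [Zn^2+] = 3s and [PO4^3-] = 2s.
Substituting: Ksp = (3s)^3(2s)^2 = 108s^5
s^5 = 3.5 x 10^-33 / 108, so s = 1.3 x 10^-7 M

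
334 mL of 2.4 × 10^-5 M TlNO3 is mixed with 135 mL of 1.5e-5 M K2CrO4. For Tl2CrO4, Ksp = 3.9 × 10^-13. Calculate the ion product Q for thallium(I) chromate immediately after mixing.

Q = 1.3e-15

Total volume = 334 + 135 = 469 mL.
[Tl^+] = 2.4 × 10^-5 × (334/469) = 1.71 × 10^-5 M
[CrO4^2-] = 1.5 × 10^-5 × (135/469) = 4.32 x 10^-6 M
Tl2CrO4(s) <=> 2 Tl^+(aq) + CrO4^2-(aq), so Q = [Tl^+]^2[CrO4^2-]
Q = (1.71 × 10^-5)^2(4.32 x 10^-6) = 1.3 × 10^-15
Q < Ksp, so no precipitate of Tl2CrO4 forms.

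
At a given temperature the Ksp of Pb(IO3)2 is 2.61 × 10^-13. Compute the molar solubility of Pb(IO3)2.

s ≈ 4.03 × 10^-5 M

Pb(IO3)2(s) ⇌ Pb^2+ + 2 IO3^-
Ksp = [Pb^2+][IO3^-]^2
Let s = molar solubility. Then [Pb^2+] = s and [IO3^-] = 2s.
Substituting: Ksp = s(2s)^2 = 4s^3
s^3 = 2.61 × 10^-13 / 4, so s = 4.03 x 10^-5 M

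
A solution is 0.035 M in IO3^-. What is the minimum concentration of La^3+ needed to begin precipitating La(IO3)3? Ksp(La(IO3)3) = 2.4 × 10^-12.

5.6 × 10^-8 M

La(IO3)3(s) ⇌ La^3+(aq) + 3 IO3^-(aq)
Ksp = [La^3+][IO3^-]^3
Precipitation begins when Q = Ksp. With [IO3^-] = 0.035 M:
2.4 × 10^-12 = (0.035)^3 × [La^3+]
[La^3+] = (2.4 × 10^-12 / 4.29 × 10^-5) = 5.6 × 10^-8 M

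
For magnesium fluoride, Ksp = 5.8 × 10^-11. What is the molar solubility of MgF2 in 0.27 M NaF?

8.0 x 10^-10 M

MgF2(s) <=> Mg^2+ + 2 F^-
Ksp = [Mg^2+][F^-]^2
If s mol/L dissolves here, [Mg^2+] = s, [F^-] = 0.27 + 2s ≈ 0.27 (Ksp is small, so little additional dissolves).
Ksp ≈ s × (0.27)^2
s = 8.0 × 10^-10 M
Check: 2s = 1.6 x 10^-9 ≪ 0.27, so the approximation is valid.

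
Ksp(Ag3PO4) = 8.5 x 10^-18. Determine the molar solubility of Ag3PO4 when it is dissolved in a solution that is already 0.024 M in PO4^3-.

Ag3PO4(s) <=> 3 Ag^+(aq) + PO4^3-(aq)
Ksp = [Ag^+]^3[PO4^3-]
Let s = moles of Ag3PO4 that dissolve per litre. [Ag^+] = 3s, [PO4^3-] = 0.024 + s ≈ 0.024 (since the PO4^3- already present dominates).
Ksp ≈ (3s)^3 × 0.024
s = 2.4 × 10^-6 M
Check: s = 2.4 × 10^-6 ≪ 0.024, so the approximation is valid.

2.4 × 10^-6 M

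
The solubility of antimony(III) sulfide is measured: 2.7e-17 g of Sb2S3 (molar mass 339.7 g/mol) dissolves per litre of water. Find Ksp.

Ksp = 3.4e-94

Molar solubility s = (2.7 × 10^-17 g/L) / (339.7 g/mol) = 7.95 × 10^-20 M.
Sb2S3(s) ⇌ 2 Sb^3+ + 3 S^2-
If s mol/L of Sb2S3 dissolves, [Sb^3+] = 2s and [S^2-] = 3s.
Ksp = [Sb^3+]^2[S^2-]^3
So Ksp = (2s)^2 × (3s)^3 = 108s^5
Ksp = 108 × (7.95 × 10^-20)^5 = 3.4 × 10^-94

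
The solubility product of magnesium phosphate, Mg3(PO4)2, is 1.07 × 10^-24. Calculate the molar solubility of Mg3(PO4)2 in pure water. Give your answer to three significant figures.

s ≈ 6.30 × 10^-6 M

Mg3(PO4)2(s) ⇌ 3 Mg^2+(aq) + 2 PO4^3-(aq)
Ksp = [Mg^2+]^3[PO4^3-]^2
With molar solubility s: [Mg^2+] = 3s, [PO4^3-] = 2s.
So Ksp = (3s)^3 × (2s)^2 = 108s^5
Solving, s = (1.07 × 10^-24/108)^(1/5) = 6.30 × 10^-6 M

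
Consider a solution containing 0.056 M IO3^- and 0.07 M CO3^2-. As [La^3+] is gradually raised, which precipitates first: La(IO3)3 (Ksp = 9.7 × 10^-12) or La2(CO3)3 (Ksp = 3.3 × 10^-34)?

Precipitation of each salt starts when its ion product equals its Ksp.
For La(IO3)3: 9.7 × 10^-12 = (0.056)^3 × [La^3+]  ⇒  [La^3+] = 5.5 x 10^-8 M.
For La2(CO3)3: 3.3 × 10^-34 = (0.07)^3 × [La^3+]^2  ⇒  [La^3+] = 9.8 × 10^-16 M.
The salt with the lower threshold [La^3+] precipitates first: La2(CO3)3.

La2(CO3)3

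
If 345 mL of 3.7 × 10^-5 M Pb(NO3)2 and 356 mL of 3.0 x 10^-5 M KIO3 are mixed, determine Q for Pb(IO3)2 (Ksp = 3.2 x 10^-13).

Q = 4.2 × 10^-15

Total volume = 345 + 356 = 701 mL.
[Pb^2+] = 3.7 x 10^-5 × (345/701) = 1.82 × 10^-5 M
[IO3^-] = 3.0 × 10^-5 × (356/701) = 1.52 × 10^-5 M
Pb(IO3)2(s) <=> Pb^2+(aq) + 2 IO3^-(aq), so Q = [Pb^2+][IO3^-]^2
Q = (1.82 × 10^-5)(1.52 × 10^-5)^2 = 4.2 x 10^-15
Q < Ksp, so no precipitate of Pb(IO3)2 forms.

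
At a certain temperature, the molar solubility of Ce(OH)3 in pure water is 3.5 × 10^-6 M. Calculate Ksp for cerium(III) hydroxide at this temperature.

Ce(OH)3(s) ⇌ Ce^3+ + 3 OH^-
With molar solubility s: [Ce^3+] = s, [OH^-] = 3s.
Ksp = [Ce^3+][OH^-]^3
So Ksp = s × (3s)^3 = 27s^4
Ksp = 27 × (3.5 x 10^-6)^4 = 4.1 × 10^-21

Ksp = 4.1 × 10^-21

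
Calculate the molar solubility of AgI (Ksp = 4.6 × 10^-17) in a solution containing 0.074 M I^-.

6.2 x 10^-16 M

AgI(s) ⇌ Ag^+ + I^-
Ksp = [Ag^+][I^-]
Let s be the molar solubility in this solution. [Ag^+] = s, [I^-] = 0.074 + s ≈ 0.074 (Ksp is small, so little additional dissolves).
Ksp ≈ s × 0.074
s = 6.2 × 10^-16 M
Check: s = 6.2 x 10^-16 ≪ 0.074, so the approximation is valid.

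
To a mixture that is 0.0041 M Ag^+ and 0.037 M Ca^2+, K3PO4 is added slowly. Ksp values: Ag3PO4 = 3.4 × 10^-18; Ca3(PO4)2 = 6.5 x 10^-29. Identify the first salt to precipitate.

Precipitation of each salt starts when its ion product equals its Ksp.
For Ag3PO4: 3.4 × 10^-18 = (0.0041)^3 × [PO4^3-]  ⇒  [PO4^3-] = 4.9 × 10^-11 M.
For Ca3(PO4)2: 6.5 x 10^-29 = (0.037)^3 × [PO4^3-]^2  ⇒  [PO4^3-] = 1.1 × 10^-12 M.
The salt with the lower threshold [PO4^3-] precipitates first: Ca3(PO4)2.

Ca3(PO4)2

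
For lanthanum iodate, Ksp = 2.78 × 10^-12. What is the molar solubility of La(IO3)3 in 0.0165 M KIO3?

La(IO3)3(s) <=> La^3+ + 3 IO3^-
Ksp = [La^3+][IO3^-]^3
Let s = moles of La(IO3)3 that dissolve per litre. [La^3+] = s, [IO3^-] = 0.0165 + 3s ≈ 0.0165 (since IO3^- from KIO3 dominates).
Ksp ≈ s × (0.0165)^3
s = 6.19 x 10^-7 M
Check: 3s = 1.9 × 10^-6 ≪ 0.0165, so the approximation is valid.

s = 6.19e-7 M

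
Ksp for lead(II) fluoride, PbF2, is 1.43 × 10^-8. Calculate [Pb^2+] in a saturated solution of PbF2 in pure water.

PbF2(s) ⇌ Pb^2+(aq) + 2 F^-(aq)
Ksp = [Pb^2+][F^-]^2
For each mole of PbF2 that dissolves: [Pb^2+] = s, [F^-] = 2s.
So Ksp = s × (2s)^2 = 4s^3
s^3 = 1.43 × 10^-8 / 4, so s = 1.529 x 10^-3 M
[Pb^2+] = s = 1.53 x 10^-3 M

[Pb^2+] = 1.53 x 10^-3 M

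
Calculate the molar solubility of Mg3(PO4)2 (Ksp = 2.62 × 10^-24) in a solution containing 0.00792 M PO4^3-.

Mg3(PO4)2(s) <=> 3 Mg^2+(aq) + 2 PO4^3-(aq)
Ksp = [Mg^2+]^3[PO4^3-]^2
Let s = moles of Mg3(PO4)2 that dissolve per litre. [Mg^2+] = 3s, [PO4^3-] = 0.00792 + 2s ≈ 0.00792 (since the PO4^3- already present dominates).
Ksp ≈ (3s)^3 × (0.00792)^2
s = 1.16 × 10^-7 M
Check: 2s = 2.3 x 10^-7 ≪ 0.00792, so the approximation is valid.

1.16e-7 M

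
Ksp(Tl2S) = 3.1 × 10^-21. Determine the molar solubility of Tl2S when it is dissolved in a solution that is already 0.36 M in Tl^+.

Tl2S(s) ⇌ 2 Tl^+ + S^2-
Ksp = [Tl^+]^2[S^2-]
Let s = moles of Tl2S that dissolve per litre. [Tl^+] = 0.36 + 2s ≈ 0.36, [S^2-] = s (since the Tl^+ already present dominates).
Ksp ≈ (0.36)^2 × s
s = 2.4 x 10^-20 M
Check: 2s = 4.8 × 10^-20 ≪ 0.36, so the approximation is valid.

s = 2.4 x 10^-20 M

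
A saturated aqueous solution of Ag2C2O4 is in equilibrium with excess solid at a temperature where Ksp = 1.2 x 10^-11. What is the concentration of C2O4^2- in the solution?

1.4 x 10^-4 M

Ag2C2O4(s) ⇌ 2 Ag^+(aq) + C2O4^2-(aq)
Ksp = [Ag^+]^2[C2O4^2-]
Let s = molar solubility. Then [Ag^+] = 2s and [C2O4^2-] = s.
Substituting: Ksp = (2s)^2s = 4s^3
Solving, s = (1.2 x 10^-11/4)^(1/3) = 1.44 × 10^-4 M
[C2O4^2-] = s = 1.4 × 10^-4 M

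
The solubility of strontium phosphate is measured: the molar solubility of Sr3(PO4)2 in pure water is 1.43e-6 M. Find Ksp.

Sr3(PO4)2(s) ⇌ 3 Sr^2+ + 2 PO4^3-
If s mol/L of Sr3(PO4)2 dissolves, [Sr^2+] = 3s and [PO4^3-] = 2s.
Ksp = [Sr^2+]^3[PO4^3-]^2
Substituting: Ksp = (3s)^3(2s)^2 = 108s^5
Ksp = 108 × (1.43 × 10^-6)^5 = 6.46 × 10^-28

6.46 × 10^-28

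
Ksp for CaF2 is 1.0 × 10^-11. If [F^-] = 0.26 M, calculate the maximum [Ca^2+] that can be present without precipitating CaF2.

[Ca^2+] = 1.5 × 10^-10 M

CaF2(s) ⇌ Ca^2+ + 2 F^-
Ksp = [Ca^2+][F^-]^2
Precipitation begins when Q = Ksp. With [F^-] = 0.26 M:
1.0 × 10^-11 = (0.26)^2 × [Ca^2+]
[Ca^2+] = (1.0 × 10^-11 / 6.76 × 10^-2) = 1.5 x 10^-10 M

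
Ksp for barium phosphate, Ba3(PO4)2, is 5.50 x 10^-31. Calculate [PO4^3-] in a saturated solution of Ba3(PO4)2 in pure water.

Ba3(PO4)2(s) ⇌ 3 Ba^2+ + 2 PO4^3-
Ksp = [Ba^2+]^3[PO4^3-]^2
With molar solubility s: [Ba^2+] = 3s, [PO4^3-] = 2s.
Ksp = (3s)^3(2s)^2 = 108s^5
s = (5.50 x 10^-31 / 108)^(1/5) = 3.478 x 10^-7 M
[PO4^3-] = 2s = 6.96 × 10^-7 M

6.96e-7 M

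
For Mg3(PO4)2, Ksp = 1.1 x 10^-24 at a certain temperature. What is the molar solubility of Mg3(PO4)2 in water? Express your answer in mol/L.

s ≈ 6.3e-6 M

Mg3(PO4)2(s) ⇌ 3 Mg^2+ + 2 PO4^3-
Ksp = [Mg^2+]^3[PO4^3-]^2
Let s = molar solubility. Then [Mg^2+] = 3s and [PO4^3-] = 2s.
So Ksp = (3s)^3 × (2s)^2 = 108s^5
Solving, s = (1.1 x 10^-24/108)^(1/5) = 6.3 x 10^-6 M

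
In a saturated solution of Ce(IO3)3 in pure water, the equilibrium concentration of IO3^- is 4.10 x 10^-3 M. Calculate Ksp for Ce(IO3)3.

Ce(IO3)3(s) <=> Ce^3+(aq) + 3 IO3^-(aq)
Stoichiometry gives [Ce^3+] = (1/3)[IO3^-] = 1.367 x 10^-3 M.
Ksp = [Ce^3+][IO3^-]^3
Ksp = 1.367 × 10^-3 × (4.10 x 10^-3)^3 = 9.42 × 10^-11

Ksp ≈ 9.42 × 10^-11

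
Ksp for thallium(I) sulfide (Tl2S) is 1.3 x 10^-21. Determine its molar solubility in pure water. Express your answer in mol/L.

s = 6.9 × 10^-8 M

Tl2S(s) <=> 2 Tl^+(aq) + S^2-(aq)
Ksp = [Tl^+]^2[S^2-]
With molar solubility s: [Tl^+] = 2s, [S^2-] = s.
So Ksp = (2s)^2 × s = 4s^3
s^3 = 1.3 x 10^-21 / 4, so s = 6.9 x 10^-8 M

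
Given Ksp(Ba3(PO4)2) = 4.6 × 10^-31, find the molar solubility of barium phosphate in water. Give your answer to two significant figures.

Ba3(PO4)2(s) ⇌ 3 Ba^2+ + 2 PO4^3-
Ksp = [Ba^2+]^3[PO4^3-]^2
For each mole of Ba3(PO4)2 that dissolves: [Ba^2+] = 3s, [PO4^3-] = 2s.
Ksp = (3s)^3(2s)^2 = 108s^5
Solving, s = (4.6 × 10^-31/108)^(1/5) = 3.4 x 10^-7 M

3.4 × 10^-7 M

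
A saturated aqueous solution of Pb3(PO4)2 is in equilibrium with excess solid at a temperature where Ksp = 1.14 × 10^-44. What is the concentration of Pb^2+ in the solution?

Pb3(PO4)2(s) <=> 3 Pb^2+ + 2 PO4^3-
Ksp = [Pb^2+]^3[PO4^3-]^2
For each mole of Pb3(PO4)2 that dissolves: [Pb^2+] = 3s, [PO4^3-] = 2s.
Ksp = (3s)^3(2s)^2 = 108s^5
s^5 = 1.14 × 10^-44 / 108, so s = 6.378 x 10^-10 M
[Pb^2+] = 3s = 1.91 × 10^-9 M

[Pb^2+] = 1.91 × 10^-9 M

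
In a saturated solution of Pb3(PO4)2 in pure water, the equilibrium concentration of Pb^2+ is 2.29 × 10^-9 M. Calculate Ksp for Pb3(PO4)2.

Pb3(PO4)2(s) <=> 3 Pb^2+(aq) + 2 PO4^3-(aq)
Stoichiometry gives [PO4^3-] = (2/3)[Pb^2+] = 1.527 × 10^-9 M.
Ksp = [Pb^2+]^3[PO4^3-]^2
Ksp = (2.29 × 10^-9)^3 × (1.527 x 10^-9)^2 = 2.80 × 10^-44

Ksp = 2.80 × 10^-44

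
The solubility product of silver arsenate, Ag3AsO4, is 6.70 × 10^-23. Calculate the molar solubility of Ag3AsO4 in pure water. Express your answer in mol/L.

s ≈ 1.26 x 10^-6 M

Ag3AsO4(s) <=> 3 Ag^+(aq) + AsO4^3-(aq)
Ksp = [Ag^+]^3[AsO4^3-]
Let s = molar solubility. Then [Ag^+] = 3s and [AsO4^3-] = s.
Ksp = (3s)^3s = 27s^4
s = (6.70 × 10^-23 / 27)^(1/4) = 1.26 × 10^-6 M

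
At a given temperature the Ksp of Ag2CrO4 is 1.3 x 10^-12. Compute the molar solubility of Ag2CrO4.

s ≈ 6.9 × 10^-5 M

Ag2CrO4(s) ⇌ 2 Ag^+ + CrO4^2-
Ksp = [Ag^+]^2[CrO4^2-]
If s mol/L of Ag2CrO4 dissolves, [Ag^+] = 2s and [CrO4^2-] = s.
Substituting: Ksp = (2s)^2s = 4s^3
s^3 = 1.3 x 10^-12 / 4, so s = 6.9 × 10^-5 M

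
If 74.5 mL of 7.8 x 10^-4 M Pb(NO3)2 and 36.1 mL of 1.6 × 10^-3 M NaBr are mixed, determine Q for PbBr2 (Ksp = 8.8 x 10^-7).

1.4e-10

Total volume = 74.5 + 36.1 = 110.6 mL.
[Pb^2+] = 7.8 × 10^-4 × (74.5/110.6) = 5.25 x 10^-4 M
[Br^-] = 1.6 × 10^-3 × (36.1/110.6) = 5.22 × 10^-4 M
PbBr2(s) ⇌ Pb^2+ + 2 Br^-, so Q = [Pb^2+][Br^-]^2
Q = (5.25 x 10^-4)(5.22 x 10^-4)^2 = 1.4 × 10^-10
Q < Ksp, so no precipitate of PbBr2 forms.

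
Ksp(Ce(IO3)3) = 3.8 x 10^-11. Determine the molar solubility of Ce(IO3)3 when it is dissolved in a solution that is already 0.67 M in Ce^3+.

s ≈ 1.3 x 10^-4 M

Ce(IO3)3(s) ⇌ Ce^3+ + 3 IO3^-
Ksp = [Ce^3+][IO3^-]^3
Let s = moles of Ce(IO3)3 that dissolve per litre. [Ce^3+] = 0.67 + s ≈ 0.67, [IO3^-] = 3s (since the Ce^3+ already present dominates).
Ksp ≈ 0.67 × (3s)^3
s = 1.3 x 10^-4 M
Check: s = 1.3 × 10^-4 ≪ 0.67, so the approximation is valid.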